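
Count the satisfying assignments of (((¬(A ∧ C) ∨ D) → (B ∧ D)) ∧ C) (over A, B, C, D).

A  B  C  D  |  (A ∧ C)  ¬(A ∧ C)  (¬(A ∧ C) ∨ D)  (B ∧ D)  ((¬(A ∧ C) ∨ D) → (B ∧ D))  φ
F  F  F  F  |     F        T            T            F                 F               F
F  F  F  T  |     F        T            T            F                 F               F
F  F  T  F  |     F        T            T            F                 F               F
F  F  T  T  |     F        T            T            F                 F               F
F  T  F  F  |     F        T            T            F                 F               F
F  T  F  T  |     F        T            T            T                 T               F
F  T  T  F  |     F        T            T            F                 F               F
F  T  T  T  |     F        T            T            T                 T               T
T  F  F  F  |     F        T            T            F                 F               F
T  F  F  T  |     F        T            T            F                 F               F
T  F  T  F  |     T        F            F            F                 T               T
T  F  T  T  |     T        F            T            F                 F               F
T  T  F  F  |     F        T            T            F                 F               F
T  T  F  T  |     F        T            T            T                 T               F
T  T  T  F  |     T        F            F            F                 T               T
T  T  T  T  |     T        F            T            T                 T               T
The formula is true on 4 of the 16 rows.

4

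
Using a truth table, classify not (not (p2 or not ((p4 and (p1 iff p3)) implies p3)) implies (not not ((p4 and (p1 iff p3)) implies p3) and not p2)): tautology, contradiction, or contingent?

contradiction

p1 | p2 | p3 | p4 || (p1 iff p3) | (p4 and (p1 iff p3)) | not p2 | φ
0  | 0  | 0  | 0  ||      1      |          0           |   1    | 0
0  | 0  | 0  | 1  ||      1      |          1           |   1    | 0
0  | 0  | 1  | 0  ||      0      |          0           |   1    | 0
0  | 0  | 1  | 1  ||      0      |          0           |   1    | 0
0  | 1  | 0  | 0  ||      1      |          0           |   0    | 0
0  | 1  | 0  | 1  ||      1      |          1           |   0    | 0
0  | 1  | 1  | 0  ||      0      |          0           |   0    | 0
0  | 1  | 1  | 1  ||      0      |          0           |   0    | 0
1  | 0  | 0  | 0  ||      0      |          0           |   1    | 0
1  | 0  | 0  | 1  ||      0      |          0           |   1    | 0
1  | 0  | 1  | 0  ||      1      |          0           |   1    | 0
1  | 0  | 1  | 1  ||      1      |          1           |   1    | 0
1  | 1  | 0  | 0  ||      0      |          0           |   0    | 0
1  | 1  | 0  | 1  ||      0      |          0           |   0    | 0
1  | 1  | 1  | 0  ||      1      |          0           |   0    | 0
1  | 1  | 1  | 1  ||      1      |          1           |   0    | 0
Every row is 0, so the formula is a contradiction.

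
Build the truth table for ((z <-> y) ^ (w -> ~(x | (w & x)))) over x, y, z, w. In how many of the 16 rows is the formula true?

x  y  z  w     (z <-> y)  (w & x)  (x | (w & x))  ~(x | (w & x))  (w -> ~(x | (w & x)))  φ
T  T  T  T         T         T           T              F                   F            T
T  T  T  F         T         F           T              F                   T            F
T  T  F  T         F         T           T              F                   F            F
T  T  F  F         F         F           T              F                   T            T
T  F  T  T         F         T           T              F                   F            F
T  F  T  F         F         F           T              F                   T            T
T  F  F  T         T         T           T              F                   F            T
T  F  F  F         T         F           T              F                   T            F
F  T  T  T         T         F           F              T                   T            F
F  T  T  F         T         F           F              T                   T            F
F  T  F  T         F         F           F              T                   T            T
F  T  F  F         F         F           F              T                   T            T
F  F  T  T         F         F           F              T                   T            T
F  F  T  F         F         F           F              T                   T            T
F  F  F  T         T         F           F              T                   T            F
F  F  F  F         T         F           F              T                   T            F
The formula is true on 8 of the 16 rows.

8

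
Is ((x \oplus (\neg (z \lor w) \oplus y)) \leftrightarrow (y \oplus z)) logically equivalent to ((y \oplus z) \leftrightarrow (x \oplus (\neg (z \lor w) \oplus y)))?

equivalent

x | y | z | w | φ | ψ
- | - | - | - | - | -
T | T | T | T | T | T
T | T | T | F | T | T
T | T | F | T | F | F
T | T | F | F | T | T
T | F | T | T | T | T
T | F | T | F | T | T
T | F | F | T | F | F
T | F | F | F | T | T
F | T | T | T | F | F
F | T | T | F | F | F
F | T | F | T | T | T
F | T | F | F | F | F
F | F | T | T | F | F
F | F | T | F | F | F
F | F | F | T | T | T
F | F | F | F | F | F
The columns for φ and ψ agree on every row, so they are logically equivalent.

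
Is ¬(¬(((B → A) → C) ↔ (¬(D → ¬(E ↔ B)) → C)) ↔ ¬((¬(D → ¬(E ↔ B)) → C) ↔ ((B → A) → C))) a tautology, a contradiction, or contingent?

contradiction

A | B | C | D | E | φ
- | - | - | - | - | -
F | F | F | F | F | F
F | F | F | F | T | F
F | F | F | T | F | F
F | F | F | T | T | F
F | F | T | F | F | F
F | F | T | F | T | F
F | F | T | T | F | F
F | F | T | T | T | F
F | T | F | F | F | F
F | T | F | F | T | F
F | T | F | T | F | F
F | T | F | T | T | F
F | T | T | F | F | F
F | T | T | F | T | F
F | T | T | T | F | F
F | T | T | T | T | F
T | F | F | F | F | F
T | F | F | F | T | F
T | F | F | T | F | F
T | F | F | T | T | F
T | F | T | F | F | F
T | F | T | F | T | F
T | F | T | T | F | F
T | F | T | T | T | F
T | T | F | F | F | F
T | T | F | F | T | F
T | T | F | T | F | F
T | T | F | T | T | F
T | T | T | F | F | F
T | T | T | F | T | F
T | T | T | T | F | F
T | T | T | T | T | F
Every row is F, so the formula is a contradiction.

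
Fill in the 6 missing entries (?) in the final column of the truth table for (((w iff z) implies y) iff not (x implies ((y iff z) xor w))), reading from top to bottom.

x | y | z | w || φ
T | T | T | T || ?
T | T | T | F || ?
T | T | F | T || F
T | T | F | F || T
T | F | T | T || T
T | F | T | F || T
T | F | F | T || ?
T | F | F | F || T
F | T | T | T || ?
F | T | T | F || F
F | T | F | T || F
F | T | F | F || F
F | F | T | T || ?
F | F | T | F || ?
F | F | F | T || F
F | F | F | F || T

Row x=T, y=T, z=T, w=T: ((w iff z) implies y) = T, not (x implies ((y iff z) xor w)) = T, so the formula = T.
Row x=T, y=T, z=T, w=F: ((w iff z) implies y) = T, not (x implies ((y iff z) xor w)) = F, so the formula = F.
Row x=T, y=F, z=F, w=T: ((w iff z) implies y) = T, not (x implies ((y iff z) xor w)) = T, so the formula = T.
Row x=F, y=T, z=T, w=T: ((w iff z) implies y) = T, not (x implies ((y iff z) xor w)) = F, so the formula = F.
Row x=F, y=F, z=T, w=T: ((w iff z) implies y) = F, not (x implies ((y iff z) xor w)) = F, so the formula = T.
Row x=F, y=F, z=T, w=F: ((w iff z) implies y) = T, not (x implies ((y iff z) xor w)) = F, so the formula = F.

T, F, T, F, T, F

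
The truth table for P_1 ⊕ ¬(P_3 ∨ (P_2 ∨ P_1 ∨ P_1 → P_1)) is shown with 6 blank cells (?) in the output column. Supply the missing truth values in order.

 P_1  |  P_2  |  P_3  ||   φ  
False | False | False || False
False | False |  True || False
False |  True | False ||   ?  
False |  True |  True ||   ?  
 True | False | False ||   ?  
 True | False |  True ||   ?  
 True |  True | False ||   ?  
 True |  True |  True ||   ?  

True, False, True, True, True, True

Row P_1=False, P_2=True, P_3=False: ¬(P_3 ∨ (P_2 ∨ P_1 ∨ P_1 → P_1)) = True, so the formula = True.
Row P_1=False, P_2=True, P_3=True: ¬(P_3 ∨ (P_2 ∨ P_1 ∨ P_1 → P_1)) = False, so the formula = False.
Row P_1=True, P_2=False, P_3=False: ¬(P_3 ∨ (P_2 ∨ P_1 ∨ P_1 → P_1)) = False, so the formula = True.
Row P_1=True, P_2=False, P_3=True: ¬(P_3 ∨ (P_2 ∨ P_1 ∨ P_1 → P_1)) = False, so the formula = True.
Row P_1=True, P_2=True, P_3=False: ¬(P_3 ∨ (P_2 ∨ P_1 ∨ P_1 → P_1)) = False, so the formula = True.
Row P_1=True, P_2=True, P_3=True: ¬(P_3 ∨ (P_2 ∨ P_1 ∨ P_1 → P_1)) = False, so the formula = True.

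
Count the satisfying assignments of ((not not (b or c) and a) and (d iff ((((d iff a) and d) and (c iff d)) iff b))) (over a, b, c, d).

  a      b      c      d    |    φ  
 True   True   True   True  |   True
 True   True   True  False  |   True
 True   True  False   True  |  False
 True   True  False  False  |   True
 True  False   True   True  |  False
 True  False   True  False  |  False
 True  False  False   True  |  False
 True  False  False  False  |  False
False   True   True   True  |  False
False   True   True  False  |  False
False   True  False   True  |  False
False   True  False  False  |  False
False  False   True   True  |  False
False  False   True  False  |  False
False  False  False   True  |  False
False  False  False  False  |  False
The formula is true on 3 of the 16 rows.

3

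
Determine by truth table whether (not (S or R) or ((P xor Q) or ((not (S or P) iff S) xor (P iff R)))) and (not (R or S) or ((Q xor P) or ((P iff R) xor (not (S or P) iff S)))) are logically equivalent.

equivalent

  P   |   Q   |   R   |   S   ||   φ   |   ψ  
False | False | False | False ||  True |  True
False | False | False |  True ||  True |  True
False | False |  True | False || False | False
False | False |  True |  True || False | False
False |  True | False | False ||  True |  True
False |  True | False |  True ||  True |  True
False |  True |  True | False ||  True |  True
False |  True |  True |  True ||  True |  True
 True | False | False | False ||  True |  True
 True | False | False |  True ||  True |  True
 True | False |  True | False ||  True |  True
 True | False |  True |  True ||  True |  True
 True |  True | False | False ||  True |  True
 True |  True | False |  True || False | False
 True |  True |  True | False || False | False
 True |  True |  True |  True ||  True |  True
The columns for φ and ψ agree on every row, so they are logically equivalent.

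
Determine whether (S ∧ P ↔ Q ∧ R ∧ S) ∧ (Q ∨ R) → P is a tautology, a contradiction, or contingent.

contingent

P | Q | R | S || φ
1 | 1 | 1 | 1 || 1
1 | 1 | 1 | 0 || 1
1 | 1 | 0 | 1 || 1
1 | 1 | 0 | 0 || 1
1 | 0 | 1 | 1 || 1
1 | 0 | 1 | 0 || 1
1 | 0 | 0 | 1 || 1
1 | 0 | 0 | 0 || 1
0 | 1 | 1 | 1 || 1
0 | 1 | 1 | 0 || 0
0 | 1 | 0 | 1 || 0
0 | 1 | 0 | 0 || 0
0 | 0 | 1 | 1 || 0
0 | 0 | 1 | 0 || 0
0 | 0 | 0 | 1 || 1
0 | 0 | 0 | 0 || 1
11 of 16 rows are 1, so the formula is contingent.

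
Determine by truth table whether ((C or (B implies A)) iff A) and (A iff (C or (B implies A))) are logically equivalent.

A  B  C  |  φ  ψ
T  T  T  |  T  T
T  T  F  |  T  T
T  F  T  |  T  T
T  F  F  |  T  T
F  T  T  |  F  F
F  T  F  |  T  T
F  F  T  |  F  F
F  F  F  |  F  F
The columns for φ and ψ agree on every row, so they are logically equivalent.

equivalent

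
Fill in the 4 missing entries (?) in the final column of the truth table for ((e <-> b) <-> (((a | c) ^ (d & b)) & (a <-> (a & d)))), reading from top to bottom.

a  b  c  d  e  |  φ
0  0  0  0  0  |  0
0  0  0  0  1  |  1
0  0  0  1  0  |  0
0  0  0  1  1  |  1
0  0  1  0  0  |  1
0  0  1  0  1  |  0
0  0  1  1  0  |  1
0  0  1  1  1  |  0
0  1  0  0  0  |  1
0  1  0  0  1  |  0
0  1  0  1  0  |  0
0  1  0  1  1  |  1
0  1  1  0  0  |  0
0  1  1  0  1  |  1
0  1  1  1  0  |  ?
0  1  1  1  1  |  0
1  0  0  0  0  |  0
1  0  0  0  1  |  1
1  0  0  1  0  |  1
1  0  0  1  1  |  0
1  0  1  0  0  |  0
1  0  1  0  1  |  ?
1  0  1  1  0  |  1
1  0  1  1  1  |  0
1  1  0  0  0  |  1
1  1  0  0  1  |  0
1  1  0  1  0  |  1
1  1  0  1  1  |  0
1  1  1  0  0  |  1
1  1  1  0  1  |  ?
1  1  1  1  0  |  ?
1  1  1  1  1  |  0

Row a=0, b=1, c=1, d=1, e=0: (e <-> b) = 0, (((a | c) ^ (d & b)) & (a <-> (a & d))) = 0, so the formula = 1.
Row a=1, b=0, c=1, d=0, e=1: (e <-> b) = 0, (((a | c) ^ (d & b)) & (a <-> (a & d))) = 0, so the formula = 1.
Row a=1, b=1, c=1, d=0, e=1: (e <-> b) = 1, (((a | c) ^ (d & b)) & (a <-> (a & d))) = 0, so the formula = 0.
Row a=1, b=1, c=1, d=1, e=0: (e <-> b) = 0, (((a | c) ^ (d & b)) & (a <-> (a & d))) = 0, so the formula = 1.

1, 1, 0, 1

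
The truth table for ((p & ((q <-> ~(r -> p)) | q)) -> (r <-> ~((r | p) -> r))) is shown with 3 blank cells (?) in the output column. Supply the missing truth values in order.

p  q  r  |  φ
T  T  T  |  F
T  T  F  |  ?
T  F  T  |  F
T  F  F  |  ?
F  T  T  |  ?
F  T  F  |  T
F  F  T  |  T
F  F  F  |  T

Row p=T, q=T, r=F: (p & ((q <-> ~(r -> p)) | q)) = T, (r <-> ~((r | p) -> r)) = F, so the formula = F.
Row p=T, q=F, r=F: (p & ((q <-> ~(r -> p)) | q)) = T, (r <-> ~((r | p) -> r)) = F, so the formula = F.
Row p=F, q=T, r=T: (p & ((q <-> ~(r -> p)) | q)) = F, (r <-> ~((r | p) -> r)) = F, so the formula = T.

F, F, T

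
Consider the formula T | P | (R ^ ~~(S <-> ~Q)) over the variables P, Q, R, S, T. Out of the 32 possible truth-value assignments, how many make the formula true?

28

P  Q  R  S  T     ((T | P) | (R ^ ~~(S <-> ~Q)))
F  F  F  F  F                   F               
F  F  F  F  T                   T               
F  F  F  T  F                   T               
F  F  F  T  T                   T               
F  F  T  F  F                   T               
F  F  T  F  T                   T               
F  F  T  T  F                   F               
F  F  T  T  T                   T               
F  T  F  F  F                   T               
F  T  F  F  T                   T               
F  T  F  T  F                   F               
F  T  F  T  T                   T               
F  T  T  F  F                   F               
F  T  T  F  T                   T               
F  T  T  T  F                   T               
F  T  T  T  T                   T               
T  F  F  F  F                   T               
T  F  F  F  T                   T               
T  F  F  T  F                   T               
T  F  F  T  T                   T               
T  F  T  F  F                   T               
T  F  T  F  T                   T               
T  F  T  T  F                   T               
T  F  T  T  T                   T               
T  T  F  F  F                   T               
T  T  F  F  T                   T               
T  T  F  T  F                   T               
T  T  F  T  T                   T               
T  T  T  F  F                   T               
T  T  T  F  T                   T               
T  T  T  T  F                   T               
T  T  T  T  T                   T               
The formula is true on 28 of the 32 rows.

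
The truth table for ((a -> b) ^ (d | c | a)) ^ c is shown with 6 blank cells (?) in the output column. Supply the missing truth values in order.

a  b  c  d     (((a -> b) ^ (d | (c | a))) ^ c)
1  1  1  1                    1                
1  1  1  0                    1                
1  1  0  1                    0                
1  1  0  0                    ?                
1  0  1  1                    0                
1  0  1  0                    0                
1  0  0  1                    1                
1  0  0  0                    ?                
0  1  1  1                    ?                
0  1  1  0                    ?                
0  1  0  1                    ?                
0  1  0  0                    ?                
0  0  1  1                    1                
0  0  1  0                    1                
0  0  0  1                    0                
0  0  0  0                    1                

0, 1, 1, 1, 0, 1

Row a=1, b=1, c=0, d=0: ((a -> b) ^ (d | c | a)) = 0, so (((a -> b) ^ (d | (c | a))) ^ c) = 0.
Row a=1, b=0, c=0, d=0: ((a -> b) ^ (d | c | a)) = 1, so (((a -> b) ^ (d | (c | a))) ^ c) = 1.
Row a=0, b=1, c=1, d=1: ((a -> b) ^ (d | c | a)) = 0, so (((a -> b) ^ (d | (c | a))) ^ c) = 1.
Row a=0, b=1, c=1, d=0: ((a -> b) ^ (d | c | a)) = 0, so (((a -> b) ^ (d | (c | a))) ^ c) = 1.
Row a=0, b=1, c=0, d=1: ((a -> b) ^ (d | c | a)) = 0, so (((a -> b) ^ (d | (c | a))) ^ c) = 0.
Row a=0, b=1, c=0, d=0: ((a -> b) ^ (d | c | a)) = 1, so (((a -> b) ^ (d | (c | a))) ^ c) = 1.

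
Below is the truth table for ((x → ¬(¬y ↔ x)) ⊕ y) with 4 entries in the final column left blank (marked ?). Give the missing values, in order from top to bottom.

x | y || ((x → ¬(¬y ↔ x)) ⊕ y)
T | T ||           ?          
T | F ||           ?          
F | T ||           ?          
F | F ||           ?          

F, F, F, T

Row x=T, y=T: (x → ¬(¬y ↔ x)) = T, so ((x → ¬(¬y ↔ x)) ⊕ y) = F.
Row x=T, y=F: (x → ¬(¬y ↔ x)) = F, so ((x → ¬(¬y ↔ x)) ⊕ y) = F.
Row x=F, y=T: (x → ¬(¬y ↔ x)) = T, so ((x → ¬(¬y ↔ x)) ⊕ y) = F.
Row x=F, y=F: (x → ¬(¬y ↔ x)) = T, so ((x → ¬(¬y ↔ x)) ⊕ y) = T.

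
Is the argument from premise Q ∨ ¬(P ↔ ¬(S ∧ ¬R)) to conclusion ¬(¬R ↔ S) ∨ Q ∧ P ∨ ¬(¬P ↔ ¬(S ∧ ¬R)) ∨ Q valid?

no

P | Q | R | S | φ | ψ
- | - | - | - | - | -
0 | 0 | 0 | 0 | 1 | 1
0 | 0 | 0 | 1 | 0 | 1
0 | 0 | 1 | 0 | 1 | 0
0 | 0 | 1 | 1 | 1 | 1
0 | 1 | 0 | 0 | 1 | 1
0 | 1 | 0 | 1 | 1 | 1
0 | 1 | 1 | 0 | 1 | 1
0 | 1 | 1 | 1 | 1 | 1
1 | 0 | 0 | 0 | 0 | 1
1 | 0 | 0 | 1 | 1 | 0
1 | 0 | 1 | 0 | 0 | 1
1 | 0 | 1 | 1 | 0 | 1
1 | 1 | 0 | 0 | 1 | 1
1 | 1 | 0 | 1 | 1 | 1
1 | 1 | 1 | 0 | 1 | 1
1 | 1 | 1 | 1 | 1 | 1
At P=0, Q=0, R=1, S=0 we have φ true but ψ false, so φ does not entail ψ.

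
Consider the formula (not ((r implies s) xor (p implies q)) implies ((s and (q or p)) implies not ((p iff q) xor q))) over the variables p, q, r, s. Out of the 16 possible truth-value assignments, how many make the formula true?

p  q  r  s  |  (r implies s)  (p implies q)  (q or p)  (s and (q or p))  (p iff q)  ((p iff q) xor q)  not ((p iff q) xor q)  φ
F  F  F  F  |        T              T           F             F              T              T                    F            T
F  F  F  T  |        T              T           F             F              T              T                    F            T
F  F  T  F  |        F              T           F             F              T              T                    F            T
F  F  T  T  |        T              T           F             F              T              T                    F            T
F  T  F  F  |        T              T           T             F              F              T                    F            T
F  T  F  T  |        T              T           T             T              F              T                    F            F
F  T  T  F  |        F              T           T             F              F              T                    F            T
F  T  T  T  |        T              T           T             T              F              T                    F            F
T  F  F  F  |        T              F           T             F              F              F                    T            T
T  F  F  T  |        T              F           T             T              F              F                    T            T
T  F  T  F  |        F              F           T             F              F              F                    T            T
T  F  T  T  |        T              F           T             T              F              F                    T            T
T  T  F  F  |        T              T           T             F              T              F                    T            T
T  T  F  T  |        T              T           T             T              T              F                    T            T
T  T  T  F  |        F              T           T             F              T              F                    T            T
T  T  T  T  |        T              T           T             T              T              F                    T            T
The formula is true on 14 of the 16 rows.

14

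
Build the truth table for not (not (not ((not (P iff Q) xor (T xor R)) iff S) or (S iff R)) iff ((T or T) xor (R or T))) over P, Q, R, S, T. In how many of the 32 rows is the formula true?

P  Q  R  S  T  |  φ
1  1  1  1  1  |  0
1  1  1  1  0  |  1
1  1  1  0  1  |  1
1  1  1  0  0  |  1
1  1  0  1  1  |  1
1  1  0  1  0  |  0
1  1  0  0  1  |  0
1  1  0  0  0  |  0
1  0  1  1  1  |  0
1  0  1  1  0  |  1
1  0  1  0  1  |  0
1  0  1  0  0  |  0
1  0  0  1  1  |  0
1  0  0  1  0  |  1
1  0  0  0  1  |  0
1  0  0  0  0  |  0
0  1  1  1  1  |  0
0  1  1  1  0  |  1
0  1  1  0  1  |  0
0  1  1  0  0  |  0
0  1  0  1  1  |  0
0  1  0  1  0  |  1
0  1  0  0  1  |  0
0  1  0  0  0  |  0
0  0  1  1  1  |  0
0  0  1  1  0  |  1
0  0  1  0  1  |  1
0  0  1  0  0  |  1
0  0  0  1  1  |  1
0  0  0  1  0  |  0
0  0  0  0  1  |  0
0  0  0  0  0  |  0
The formula is true on 12 of the 32 rows.

12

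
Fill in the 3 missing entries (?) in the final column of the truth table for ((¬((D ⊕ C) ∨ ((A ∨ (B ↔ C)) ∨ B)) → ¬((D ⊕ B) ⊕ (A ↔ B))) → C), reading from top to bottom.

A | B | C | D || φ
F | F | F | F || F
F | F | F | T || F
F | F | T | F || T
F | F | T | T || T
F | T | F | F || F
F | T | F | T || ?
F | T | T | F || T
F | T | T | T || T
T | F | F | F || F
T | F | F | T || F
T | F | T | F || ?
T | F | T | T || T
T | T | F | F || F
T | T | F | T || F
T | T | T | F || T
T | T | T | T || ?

F, T, T

Row A=F, B=T, C=F, D=T: (¬((D ⊕ C) ∨ ((A ∨ (B ↔ C)) ∨ B)) → ¬((D ⊕ B) ⊕ (A ↔ B))) = T, so the formula = F.
Row A=T, B=F, C=T, D=F: (¬((D ⊕ C) ∨ ((A ∨ (B ↔ C)) ∨ B)) → ¬((D ⊕ B) ⊕ (A ↔ B))) = T, so the formula = T.
Row A=T, B=T, C=T, D=T: (¬((D ⊕ C) ∨ ((A ∨ (B ↔ C)) ∨ B)) → ¬((D ⊕ B) ⊕ (A ↔ B))) = T, so the formula = T.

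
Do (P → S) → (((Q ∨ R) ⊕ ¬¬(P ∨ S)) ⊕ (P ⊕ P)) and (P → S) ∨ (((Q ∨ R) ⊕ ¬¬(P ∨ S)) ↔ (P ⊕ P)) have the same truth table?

  P   |   Q   |   R   |   S   ||   φ   |   ψ  
False | False | False | False || False |  True
False | False | False |  True ||  True |  True
False | False |  True | False ||  True |  True
False | False |  True |  True || False |  True
False |  True | False | False ||  True |  True
False |  True | False |  True || False |  True
False |  True |  True | False ||  True |  True
False |  True |  True |  True || False |  True
 True | False | False | False ||  True | False
 True | False | False |  True ||  True |  True
 True | False |  True | False ||  True |  True
 True | False |  True |  True || False |  True
 True |  True | False | False ||  True |  True
 True |  True | False |  True || False |  True
 True |  True |  True | False ||  True |  True
 True |  True |  True |  True || False |  True
The columns differ at P=False, Q=False, R=False, S=False (φ=False, ψ=True), so they are not equivalent.

not equivalent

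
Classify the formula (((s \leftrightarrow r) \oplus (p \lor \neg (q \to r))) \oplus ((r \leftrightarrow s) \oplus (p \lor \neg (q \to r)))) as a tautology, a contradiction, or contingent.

contradiction

p | q | r | s || (s \leftrightarrow r) | (q \to r) | \neg (q \to r) | (p \lor \neg (q \to r)) | (r \leftrightarrow s) | φ
1 | 1 | 1 | 1 ||           1           |     1     |       0        |            1            |           1           | 0
1 | 1 | 1 | 0 ||           0           |     1     |       0        |            1            |           0           | 0
1 | 1 | 0 | 1 ||           0           |     0     |       1        |            1            |           0           | 0
1 | 1 | 0 | 0 ||           1           |     0     |       1        |            1            |           1           | 0
1 | 0 | 1 | 1 ||           1           |     1     |       0        |            1            |           1           | 0
1 | 0 | 1 | 0 ||           0           |     1     |       0        |            1            |           0           | 0
1 | 0 | 0 | 1 ||           0           |     1     |       0        |            1            |           0           | 0
1 | 0 | 0 | 0 ||           1           |     1     |       0        |            1            |           1           | 0
0 | 1 | 1 | 1 ||           1           |     1     |       0        |            0            |           1           | 0
0 | 1 | 1 | 0 ||           0           |     1     |       0        |            0            |           0           | 0
0 | 1 | 0 | 1 ||           0           |     0     |       1        |            1            |           0           | 0
0 | 1 | 0 | 0 ||           1           |     0     |       1        |            1            |           1           | 0
0 | 0 | 1 | 1 ||           1           |     1     |       0        |            0            |           1           | 0
0 | 0 | 1 | 0 ||           0           |     1     |       0        |            0            |           0           | 0
0 | 0 | 0 | 1 ||           0           |     1     |       0        |            0            |           0           | 0
0 | 0 | 0 | 0 ||           1           |     1     |       0        |            0            |           1           | 0
Every row is 0, so the formula is a contradiction.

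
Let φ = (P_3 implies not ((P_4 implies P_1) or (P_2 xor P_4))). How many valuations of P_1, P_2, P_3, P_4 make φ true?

 P_1    P_2    P_3    P_4   |    φ  
False  False  False  False  |   True
False  False  False   True  |   True
False  False   True  False  |  False
False  False   True   True  |  False
False   True  False  False  |   True
False   True  False   True  |   True
False   True   True  False  |  False
False   True   True   True  |   True
 True  False  False  False  |   True
 True  False  False   True  |   True
 True  False   True  False  |  False
 True  False   True   True  |  False
 True   True  False  False  |   True
 True   True  False   True  |   True
 True   True   True  False  |  False
 True   True   True   True  |  False
The formula is true on 9 of the 16 rows.

9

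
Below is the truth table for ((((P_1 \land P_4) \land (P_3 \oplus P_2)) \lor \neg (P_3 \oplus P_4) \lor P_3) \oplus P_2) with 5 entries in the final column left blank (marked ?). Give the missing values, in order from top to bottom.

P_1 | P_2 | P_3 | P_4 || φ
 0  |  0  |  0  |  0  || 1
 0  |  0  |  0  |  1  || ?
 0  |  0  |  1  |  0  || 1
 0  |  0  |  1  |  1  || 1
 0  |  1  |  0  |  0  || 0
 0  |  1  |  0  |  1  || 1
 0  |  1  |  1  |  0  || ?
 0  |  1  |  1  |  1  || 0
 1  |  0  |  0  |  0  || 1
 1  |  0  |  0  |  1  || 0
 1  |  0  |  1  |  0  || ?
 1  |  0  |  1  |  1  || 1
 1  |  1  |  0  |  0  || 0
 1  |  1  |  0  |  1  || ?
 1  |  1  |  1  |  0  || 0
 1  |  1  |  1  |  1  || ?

0, 0, 1, 0, 0

Row P_1=0, P_2=0, P_3=0, P_4=1: (((P_1 \land P_4) \land (P_3 \oplus P_2)) \lor \neg (P_3 \oplus P_4) \lor P_3) = 0, so the formula = 0.
Row P_1=0, P_2=1, P_3=1, P_4=0: (((P_1 \land P_4) \land (P_3 \oplus P_2)) \lor \neg (P_3 \oplus P_4) \lor P_3) = 1, so the formula = 0.
Row P_1=1, P_2=0, P_3=1, P_4=0: (((P_1 \land P_4) \land (P_3 \oplus P_2)) \lor \neg (P_3 \oplus P_4) \lor P_3) = 1, so the formula = 1.
Row P_1=1, P_2=1, P_3=0, P_4=1: (((P_1 \land P_4) \land (P_3 \oplus P_2)) \lor \neg (P_3 \oplus P_4) \lor P_3) = 1, so the formula = 0.
Row P_1=1, P_2=1, P_3=1, P_4=1: (((P_1 \land P_4) \land (P_3 \oplus P_2)) \lor \neg (P_3 \oplus P_4) \lor P_3) = 1, so the formula = 0.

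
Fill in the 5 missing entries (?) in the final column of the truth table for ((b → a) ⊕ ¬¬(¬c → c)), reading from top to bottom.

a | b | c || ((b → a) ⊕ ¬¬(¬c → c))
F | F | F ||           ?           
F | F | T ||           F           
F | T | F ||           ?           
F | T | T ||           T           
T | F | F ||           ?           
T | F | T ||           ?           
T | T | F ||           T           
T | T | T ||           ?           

Row a=F, b=F, c=F: (b → a) = T, ¬¬(¬c → c) = F, so ((b → a) ⊕ ¬¬(¬c → c)) = T.
Row a=F, b=T, c=F: (b → a) = F, ¬¬(¬c → c) = F, so ((b → a) ⊕ ¬¬(¬c → c)) = F.
Row a=T, b=F, c=F: (b → a) = T, ¬¬(¬c → c) = F, so ((b → a) ⊕ ¬¬(¬c → c)) = T.
Row a=T, b=F, c=T: (b → a) = T, ¬¬(¬c → c) = T, so ((b → a) ⊕ ¬¬(¬c → c)) = F.
Row a=T, b=T, c=T: (b → a) = T, ¬¬(¬c → c) = T, so ((b → a) ⊕ ¬¬(¬c → c)) = F.

T, F, T, F, F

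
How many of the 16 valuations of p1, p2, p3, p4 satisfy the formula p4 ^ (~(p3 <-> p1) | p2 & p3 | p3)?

8

p1 | p2 | p3 | p4 | φ
-- | -- | -- | -- | -
T  | T  | T  | T  | F
T  | T  | T  | F  | T
T  | T  | F  | T  | F
T  | T  | F  | F  | T
T  | F  | T  | T  | F
T  | F  | T  | F  | T
T  | F  | F  | T  | F
T  | F  | F  | F  | T
F  | T  | T  | T  | F
F  | T  | T  | F  | T
F  | T  | F  | T  | T
F  | T  | F  | F  | F
F  | F  | T  | T  | F
F  | F  | T  | F  | T
F  | F  | F  | T  | T
F  | F  | F  | F  | F
The formula is true on 8 of the 16 rows.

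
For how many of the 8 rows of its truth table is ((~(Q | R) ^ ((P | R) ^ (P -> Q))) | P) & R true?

P  Q  R     (Q | R)  ~(Q | R)  (P | R)  (P -> Q)  ((P | R) ^ (P -> Q))  φ
T  T  T        T        F         T        T               F            T
T  T  F        T        F         T        T               F            F
T  F  T        T        F         T        F               T            T
T  F  F        F        T         T        F               T            F
F  T  T        T        F         T        T               F            F
F  T  F        T        F         F        T               T            F
F  F  T        T        F         T        T               F            F
F  F  F        F        T         F        T               T            F
The formula is true on 2 of the 8 rows.

2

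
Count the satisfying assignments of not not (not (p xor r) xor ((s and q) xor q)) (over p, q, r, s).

8

p | q | r | s | (p xor r) | not (p xor r) | (s and q) | ((s and q) xor q) | φ
- | - | - | - | --------- | ------------- | --------- | ----------------- | -
T | T | T | T |     F     |       T       |     T     |         F         | T
T | T | T | F |     F     |       T       |     F     |         T         | F
T | T | F | T |     T     |       F       |     T     |         F         | F
T | T | F | F |     T     |       F       |     F     |         T         | T
T | F | T | T |     F     |       T       |     F     |         F         | T
T | F | T | F |     F     |       T       |     F     |         F         | T
T | F | F | T |     T     |       F       |     F     |         F         | F
T | F | F | F |     T     |       F       |     F     |         F         | F
F | T | T | T |     T     |       F       |     T     |         F         | F
F | T | T | F |     T     |       F       |     F     |         T         | T
F | T | F | T |     F     |       T       |     T     |         F         | T
F | T | F | F |     F     |       T       |     F     |         T         | F
F | F | T | T |     T     |       F       |     F     |         F         | F
F | F | T | F |     T     |       F       |     F     |         F         | F
F | F | F | T |     F     |       T       |     F     |         F         | T
F | F | F | F |     F     |       T       |     F     |         F         | T
The formula is true on 8 of the 16 rows.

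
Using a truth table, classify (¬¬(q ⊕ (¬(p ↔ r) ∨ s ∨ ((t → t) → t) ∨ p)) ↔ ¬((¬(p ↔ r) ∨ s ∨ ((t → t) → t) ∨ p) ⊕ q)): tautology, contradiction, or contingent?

p  q  r  s  t  |  φ
F  F  F  F  F  |  F
F  F  F  F  T  |  F
F  F  F  T  F  |  F
F  F  F  T  T  |  F
F  F  T  F  F  |  F
F  F  T  F  T  |  F
F  F  T  T  F  |  F
F  F  T  T  T  |  F
F  T  F  F  F  |  F
F  T  F  F  T  |  F
F  T  F  T  F  |  F
F  T  F  T  T  |  F
F  T  T  F  F  |  F
F  T  T  F  T  |  F
F  T  T  T  F  |  F
F  T  T  T  T  |  F
T  F  F  F  F  |  F
T  F  F  F  T  |  F
T  F  F  T  F  |  F
T  F  F  T  T  |  F
T  F  T  F  F  |  F
T  F  T  F  T  |  F
T  F  T  T  F  |  F
T  F  T  T  T  |  F
T  T  F  F  F  |  F
T  T  F  F  T  |  F
T  T  F  T  F  |  F
T  T  F  T  T  |  F
T  T  T  F  F  |  F
T  T  T  F  T  |  F
T  T  T  T  F  |  F
T  T  T  T  T  |  F
Every row is F, so the formula is a contradiction.

contradiction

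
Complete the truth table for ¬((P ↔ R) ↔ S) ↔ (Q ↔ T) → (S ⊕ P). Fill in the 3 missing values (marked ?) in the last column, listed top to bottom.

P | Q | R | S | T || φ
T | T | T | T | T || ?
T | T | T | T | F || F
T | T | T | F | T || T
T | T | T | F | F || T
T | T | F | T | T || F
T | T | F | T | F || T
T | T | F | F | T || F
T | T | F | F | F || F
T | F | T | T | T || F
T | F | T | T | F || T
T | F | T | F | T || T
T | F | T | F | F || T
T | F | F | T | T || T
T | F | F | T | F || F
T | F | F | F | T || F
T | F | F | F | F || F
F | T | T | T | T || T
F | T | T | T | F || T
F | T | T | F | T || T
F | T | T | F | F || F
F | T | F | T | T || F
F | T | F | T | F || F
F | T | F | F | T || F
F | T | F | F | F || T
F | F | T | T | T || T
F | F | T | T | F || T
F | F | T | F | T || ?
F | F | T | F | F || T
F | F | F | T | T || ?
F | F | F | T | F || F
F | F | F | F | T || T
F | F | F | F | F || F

T, F, F

Row P=T, Q=T, R=T, S=T, T=T: ¬((P ↔ R) ↔ S) = F, ((Q ↔ T) → (S ⊕ P)) = F, so the formula = T.
Row P=F, Q=F, R=T, S=F, T=T: ¬((P ↔ R) ↔ S) = F, ((Q ↔ T) → (S ⊕ P)) = T, so the formula = F.
Row P=F, Q=F, R=F, S=T, T=T: ¬((P ↔ R) ↔ S) = F, ((Q ↔ T) → (S ⊕ P)) = T, so the formula = F.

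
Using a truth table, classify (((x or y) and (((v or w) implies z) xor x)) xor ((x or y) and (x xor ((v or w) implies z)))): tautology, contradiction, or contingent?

x | y | z | w | v | φ
- | - | - | - | - | -
1 | 1 | 1 | 1 | 1 | 0
1 | 1 | 1 | 1 | 0 | 0
1 | 1 | 1 | 0 | 1 | 0
1 | 1 | 1 | 0 | 0 | 0
1 | 1 | 0 | 1 | 1 | 0
1 | 1 | 0 | 1 | 0 | 0
1 | 1 | 0 | 0 | 1 | 0
1 | 1 | 0 | 0 | 0 | 0
1 | 0 | 1 | 1 | 1 | 0
1 | 0 | 1 | 1 | 0 | 0
1 | 0 | 1 | 0 | 1 | 0
1 | 0 | 1 | 0 | 0 | 0
1 | 0 | 0 | 1 | 1 | 0
1 | 0 | 0 | 1 | 0 | 0
1 | 0 | 0 | 0 | 1 | 0
1 | 0 | 0 | 0 | 0 | 0
0 | 1 | 1 | 1 | 1 | 0
0 | 1 | 1 | 1 | 0 | 0
0 | 1 | 1 | 0 | 1 | 0
0 | 1 | 1 | 0 | 0 | 0
0 | 1 | 0 | 1 | 1 | 0
0 | 1 | 0 | 1 | 0 | 0
0 | 1 | 0 | 0 | 1 | 0
0 | 1 | 0 | 0 | 0 | 0
0 | 0 | 1 | 1 | 1 | 0
0 | 0 | 1 | 1 | 0 | 0
0 | 0 | 1 | 0 | 1 | 0
0 | 0 | 1 | 0 | 0 | 0
0 | 0 | 0 | 1 | 1 | 0
0 | 0 | 0 | 1 | 0 | 0
0 | 0 | 0 | 0 | 1 | 0
0 | 0 | 0 | 0 | 0 | 0
Every row is 0, so the formula is a contradiction.

contradiction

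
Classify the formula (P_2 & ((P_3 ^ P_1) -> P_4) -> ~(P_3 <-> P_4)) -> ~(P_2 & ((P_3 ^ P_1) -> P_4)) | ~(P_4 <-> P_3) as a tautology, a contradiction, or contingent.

P_1 | P_2 | P_3 | P_4 | (P_3 ^ P_1) | ((P_3 ^ P_1) -> P_4) | (P_2 & ((P_3 ^ P_1) -> P_4)) | (P_3 <-> P_4) | ~(P_3 <-> P_4) | (P_4 <-> P_3) | ~(P_4 <-> P_3) | φ
--- | --- | --- | --- | ----------- | -------------------- | ---------------------------- | ------------- | -------------- | ------------- | -------------- | -
 1  |  1  |  1  |  1  |      0      |          1           |              1               |       1       |       0        |       1       |       0        | 1
 1  |  1  |  1  |  0  |      0      |          1           |              1               |       0       |       1        |       0       |       1        | 1
 1  |  1  |  0  |  1  |      1      |          1           |              1               |       0       |       1        |       0       |       1        | 1
 1  |  1  |  0  |  0  |      1      |          0           |              0               |       1       |       0        |       1       |       0        | 1
 1  |  0  |  1  |  1  |      0      |          1           |              0               |       1       |       0        |       1       |       0        | 1
 1  |  0  |  1  |  0  |      0      |          1           |              0               |       0       |       1        |       0       |       1        | 1
 1  |  0  |  0  |  1  |      1      |          1           |              0               |       0       |       1        |       0       |       1        | 1
 1  |  0  |  0  |  0  |      1      |          0           |              0               |       1       |       0        |       1       |       0        | 1
 0  |  1  |  1  |  1  |      1      |          1           |              1               |       1       |       0        |       1       |       0        | 1
 0  |  1  |  1  |  0  |      1      |          0           |              0               |       0       |       1        |       0       |       1        | 1
 0  |  1  |  0  |  1  |      0      |          1           |              1               |       0       |       1        |       0       |       1        | 1
 0  |  1  |  0  |  0  |      0      |          1           |              1               |       1       |       0        |       1       |       0        | 1
 0  |  0  |  1  |  1  |      1      |          1           |              0               |       1       |       0        |       1       |       0        | 1
 0  |  0  |  1  |  0  |      1      |          0           |              0               |       0       |       1        |       0       |       1        | 1
 0  |  0  |  0  |  1  |      0      |          1           |              0               |       0       |       1        |       0       |       1        | 1
 0  |  0  |  0  |  0  |      0      |          1           |              0               |       1       |       0        |       1       |       0        | 1
Every row is 1, so the formula is a tautology.

tautology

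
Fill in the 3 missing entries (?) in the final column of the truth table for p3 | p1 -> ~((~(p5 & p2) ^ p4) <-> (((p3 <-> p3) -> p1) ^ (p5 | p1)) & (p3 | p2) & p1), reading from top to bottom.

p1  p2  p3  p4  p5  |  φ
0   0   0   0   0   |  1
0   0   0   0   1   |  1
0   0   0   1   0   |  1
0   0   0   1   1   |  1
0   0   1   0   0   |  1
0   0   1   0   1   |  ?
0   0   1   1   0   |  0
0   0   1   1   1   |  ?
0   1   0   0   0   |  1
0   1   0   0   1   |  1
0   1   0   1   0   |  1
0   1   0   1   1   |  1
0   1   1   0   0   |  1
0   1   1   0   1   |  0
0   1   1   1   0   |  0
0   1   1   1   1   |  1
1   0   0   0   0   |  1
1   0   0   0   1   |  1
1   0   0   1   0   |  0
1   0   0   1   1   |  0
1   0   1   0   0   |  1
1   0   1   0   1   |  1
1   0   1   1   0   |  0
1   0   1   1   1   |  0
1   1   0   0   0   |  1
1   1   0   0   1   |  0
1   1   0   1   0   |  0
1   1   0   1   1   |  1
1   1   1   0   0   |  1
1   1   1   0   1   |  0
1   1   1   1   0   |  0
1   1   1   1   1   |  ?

Row p1=0, p2=0, p3=1, p4=0, p5=1: (p3 | p1) = 1, ~((~(p5 & p2) ^ p4) <-> (((p3 <-> p3) -> p1) ^ (p5 | p1)) & (p3 | p2) & p1) = 1, so the formula = 1.
Row p1=0, p2=0, p3=1, p4=1, p5=1: (p3 | p1) = 1, ~((~(p5 & p2) ^ p4) <-> (((p3 <-> p3) -> p1) ^ (p5 | p1)) & (p3 | p2) & p1) = 0, so the formula = 0.
Row p1=1, p2=1, p3=1, p4=1, p5=1: (p3 | p1) = 1, ~((~(p5 & p2) ^ p4) <-> (((p3 <-> p3) -> p1) ^ (p5 | p1)) & (p3 | p2) & p1) = 1, so the formula = 1.

1, 0, 1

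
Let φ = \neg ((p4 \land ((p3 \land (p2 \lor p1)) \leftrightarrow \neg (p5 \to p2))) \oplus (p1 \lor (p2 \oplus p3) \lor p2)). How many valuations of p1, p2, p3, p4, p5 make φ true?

10

p1  p2  p3  p4  p5  |  φ
0   0   0   0   0   |  1
0   0   0   0   1   |  1
0   0   0   1   0   |  0
0   0   0   1   1   |  1
0   0   1   0   0   |  0
0   0   1   0   1   |  0
0   0   1   1   0   |  1
0   0   1   1   1   |  0
0   1   0   0   0   |  0
0   1   0   0   1   |  0
0   1   0   1   0   |  1
0   1   0   1   1   |  1
0   1   1   0   0   |  0
0   1   1   0   1   |  0
0   1   1   1   0   |  0
0   1   1   1   1   |  0
1   0   0   0   0   |  0
1   0   0   0   1   |  0
1   0   0   1   0   |  1
1   0   0   1   1   |  0
1   0   1   0   0   |  0
1   0   1   0   1   |  0
1   0   1   1   0   |  0
1   0   1   1   1   |  1
1   1   0   0   0   |  0
1   1   0   0   1   |  0
1   1   0   1   0   |  1
1   1   0   1   1   |  1
1   1   1   0   0   |  0
1   1   1   0   1   |  0
1   1   1   1   0   |  0
1   1   1   1   1   |  0
The formula is true on 10 of the 32 rows.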